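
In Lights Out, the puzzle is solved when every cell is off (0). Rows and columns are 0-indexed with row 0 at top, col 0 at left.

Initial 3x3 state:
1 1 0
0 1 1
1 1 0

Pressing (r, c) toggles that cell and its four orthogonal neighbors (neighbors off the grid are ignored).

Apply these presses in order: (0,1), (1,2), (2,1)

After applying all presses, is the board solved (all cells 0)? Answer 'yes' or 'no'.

Answer: yes

Derivation:
After press 1 at (0,1):
0 0 1
0 0 1
1 1 0

After press 2 at (1,2):
0 0 0
0 1 0
1 1 1

After press 3 at (2,1):
0 0 0
0 0 0
0 0 0

Lights still on: 0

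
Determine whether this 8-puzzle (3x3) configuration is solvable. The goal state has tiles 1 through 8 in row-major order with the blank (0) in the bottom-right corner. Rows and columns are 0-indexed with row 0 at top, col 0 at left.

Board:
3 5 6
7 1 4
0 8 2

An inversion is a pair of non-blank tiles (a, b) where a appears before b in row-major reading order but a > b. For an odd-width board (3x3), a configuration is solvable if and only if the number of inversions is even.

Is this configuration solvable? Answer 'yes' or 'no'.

Inversions (pairs i<j in row-major order where tile[i] > tile[j] > 0): 13
13 is odd, so the puzzle is not solvable.

Answer: no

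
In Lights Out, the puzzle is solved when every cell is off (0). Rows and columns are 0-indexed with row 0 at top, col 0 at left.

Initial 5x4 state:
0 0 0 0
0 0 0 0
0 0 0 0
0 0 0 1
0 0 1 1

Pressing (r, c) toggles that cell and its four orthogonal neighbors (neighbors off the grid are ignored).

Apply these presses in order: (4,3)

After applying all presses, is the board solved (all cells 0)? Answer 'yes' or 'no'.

After press 1 at (4,3):
0 0 0 0
0 0 0 0
0 0 0 0
0 0 0 0
0 0 0 0

Lights still on: 0

Answer: yes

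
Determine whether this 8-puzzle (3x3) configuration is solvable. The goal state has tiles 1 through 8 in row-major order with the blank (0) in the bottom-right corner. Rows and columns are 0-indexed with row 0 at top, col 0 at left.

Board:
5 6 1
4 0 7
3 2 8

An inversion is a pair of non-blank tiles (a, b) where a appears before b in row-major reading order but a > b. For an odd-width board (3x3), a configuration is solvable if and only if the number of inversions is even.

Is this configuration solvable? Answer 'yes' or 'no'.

Inversions (pairs i<j in row-major order where tile[i] > tile[j] > 0): 13
13 is odd, so the puzzle is not solvable.

Answer: no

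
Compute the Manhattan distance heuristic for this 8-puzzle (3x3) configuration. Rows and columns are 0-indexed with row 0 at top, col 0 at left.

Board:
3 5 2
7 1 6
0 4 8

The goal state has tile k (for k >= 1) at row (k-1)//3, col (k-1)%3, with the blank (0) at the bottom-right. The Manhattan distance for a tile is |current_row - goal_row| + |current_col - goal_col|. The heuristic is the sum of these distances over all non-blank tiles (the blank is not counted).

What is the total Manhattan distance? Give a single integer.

Answer: 10

Derivation:
Tile 3: (0,0)->(0,2) = 2
Tile 5: (0,1)->(1,1) = 1
Tile 2: (0,2)->(0,1) = 1
Tile 7: (1,0)->(2,0) = 1
Tile 1: (1,1)->(0,0) = 2
Tile 6: (1,2)->(1,2) = 0
Tile 4: (2,1)->(1,0) = 2
Tile 8: (2,2)->(2,1) = 1
Sum: 2 + 1 + 1 + 1 + 2 + 0 + 2 + 1 = 10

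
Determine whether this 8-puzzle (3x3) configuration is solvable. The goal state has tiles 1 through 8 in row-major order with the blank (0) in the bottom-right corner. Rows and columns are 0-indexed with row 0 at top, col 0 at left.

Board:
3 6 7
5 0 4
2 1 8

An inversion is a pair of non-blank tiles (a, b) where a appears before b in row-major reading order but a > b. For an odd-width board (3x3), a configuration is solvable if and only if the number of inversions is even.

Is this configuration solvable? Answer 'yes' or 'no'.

Answer: yes

Derivation:
Inversions (pairs i<j in row-major order where tile[i] > tile[j] > 0): 16
16 is even, so the puzzle is solvable.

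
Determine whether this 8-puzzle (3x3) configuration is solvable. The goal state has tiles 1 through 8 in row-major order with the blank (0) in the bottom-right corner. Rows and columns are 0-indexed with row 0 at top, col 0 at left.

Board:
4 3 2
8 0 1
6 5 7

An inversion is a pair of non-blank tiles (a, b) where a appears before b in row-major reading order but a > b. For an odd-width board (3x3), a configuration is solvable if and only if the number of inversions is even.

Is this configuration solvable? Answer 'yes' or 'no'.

Inversions (pairs i<j in row-major order where tile[i] > tile[j] > 0): 11
11 is odd, so the puzzle is not solvable.

Answer: no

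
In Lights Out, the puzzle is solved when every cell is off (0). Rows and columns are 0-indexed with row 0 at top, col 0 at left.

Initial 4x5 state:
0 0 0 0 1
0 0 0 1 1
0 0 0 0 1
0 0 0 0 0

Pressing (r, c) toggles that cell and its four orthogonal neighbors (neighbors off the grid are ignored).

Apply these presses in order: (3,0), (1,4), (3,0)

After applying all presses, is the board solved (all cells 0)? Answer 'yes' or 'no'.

Answer: yes

Derivation:
After press 1 at (3,0):
0 0 0 0 1
0 0 0 1 1
1 0 0 0 1
1 1 0 0 0

After press 2 at (1,4):
0 0 0 0 0
0 0 0 0 0
1 0 0 0 0
1 1 0 0 0

After press 3 at (3,0):
0 0 0 0 0
0 0 0 0 0
0 0 0 0 0
0 0 0 0 0

Lights still on: 0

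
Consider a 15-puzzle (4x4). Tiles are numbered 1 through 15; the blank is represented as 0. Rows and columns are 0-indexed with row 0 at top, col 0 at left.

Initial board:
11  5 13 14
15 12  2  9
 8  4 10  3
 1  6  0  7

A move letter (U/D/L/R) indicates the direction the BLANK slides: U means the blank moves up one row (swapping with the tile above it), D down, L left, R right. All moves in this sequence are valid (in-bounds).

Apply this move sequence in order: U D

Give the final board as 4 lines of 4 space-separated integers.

Answer: 11  5 13 14
15 12  2  9
 8  4 10  3
 1  6  0  7

Derivation:
After move 1 (U):
11  5 13 14
15 12  2  9
 8  4  0  3
 1  6 10  7

After move 2 (D):
11  5 13 14
15 12  2  9
 8  4 10  3
 1  6  0  7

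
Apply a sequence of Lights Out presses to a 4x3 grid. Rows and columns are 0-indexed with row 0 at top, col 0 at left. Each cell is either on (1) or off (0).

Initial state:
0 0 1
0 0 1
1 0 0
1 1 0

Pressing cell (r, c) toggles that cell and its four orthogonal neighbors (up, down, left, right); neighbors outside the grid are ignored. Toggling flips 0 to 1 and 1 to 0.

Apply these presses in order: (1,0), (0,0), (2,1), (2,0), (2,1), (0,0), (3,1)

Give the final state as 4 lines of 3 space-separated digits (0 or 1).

Answer: 1 0 1
0 1 1
1 0 0
1 0 1

Derivation:
After press 1 at (1,0):
1 0 1
1 1 1
0 0 0
1 1 0

After press 2 at (0,0):
0 1 1
0 1 1
0 0 0
1 1 0

After press 3 at (2,1):
0 1 1
0 0 1
1 1 1
1 0 0

After press 4 at (2,0):
0 1 1
1 0 1
0 0 1
0 0 0

After press 5 at (2,1):
0 1 1
1 1 1
1 1 0
0 1 0

After press 6 at (0,0):
1 0 1
0 1 1
1 1 0
0 1 0

After press 7 at (3,1):
1 0 1
0 1 1
1 0 0
1 0 1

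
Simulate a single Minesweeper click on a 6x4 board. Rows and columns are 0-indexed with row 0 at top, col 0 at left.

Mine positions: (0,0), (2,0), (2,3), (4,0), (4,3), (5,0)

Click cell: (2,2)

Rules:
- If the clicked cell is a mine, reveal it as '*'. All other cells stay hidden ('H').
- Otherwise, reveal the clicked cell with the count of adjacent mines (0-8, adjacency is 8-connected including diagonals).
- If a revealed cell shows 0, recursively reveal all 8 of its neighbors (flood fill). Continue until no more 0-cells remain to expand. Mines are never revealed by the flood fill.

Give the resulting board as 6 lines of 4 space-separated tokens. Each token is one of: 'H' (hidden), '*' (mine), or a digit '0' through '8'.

H H H H
H H H H
H H 1 H
H H H H
H H H H
H H H H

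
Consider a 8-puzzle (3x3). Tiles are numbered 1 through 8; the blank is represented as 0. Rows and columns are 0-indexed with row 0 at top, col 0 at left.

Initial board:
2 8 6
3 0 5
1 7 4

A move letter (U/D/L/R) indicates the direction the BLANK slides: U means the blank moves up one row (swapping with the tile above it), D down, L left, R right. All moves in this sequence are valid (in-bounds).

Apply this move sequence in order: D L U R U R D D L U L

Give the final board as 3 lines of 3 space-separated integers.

After move 1 (D):
2 8 6
3 7 5
1 0 4

After move 2 (L):
2 8 6
3 7 5
0 1 4

After move 3 (U):
2 8 6
0 7 5
3 1 4

After move 4 (R):
2 8 6
7 0 5
3 1 4

After move 5 (U):
2 0 6
7 8 5
3 1 4

After move 6 (R):
2 6 0
7 8 5
3 1 4

After move 7 (D):
2 6 5
7 8 0
3 1 4

After move 8 (D):
2 6 5
7 8 4
3 1 0

After move 9 (L):
2 6 5
7 8 4
3 0 1

After move 10 (U):
2 6 5
7 0 4
3 8 1

After move 11 (L):
2 6 5
0 7 4
3 8 1

Answer: 2 6 5
0 7 4
3 8 1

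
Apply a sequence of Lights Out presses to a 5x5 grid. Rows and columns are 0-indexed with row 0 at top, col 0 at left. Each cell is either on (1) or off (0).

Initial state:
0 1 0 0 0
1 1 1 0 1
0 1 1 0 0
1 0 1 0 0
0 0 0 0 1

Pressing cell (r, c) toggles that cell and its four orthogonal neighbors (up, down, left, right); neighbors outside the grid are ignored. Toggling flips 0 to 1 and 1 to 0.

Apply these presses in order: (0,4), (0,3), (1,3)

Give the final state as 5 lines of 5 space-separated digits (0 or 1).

Answer: 0 1 1 1 0
1 1 0 0 1
0 1 1 1 0
1 0 1 0 0
0 0 0 0 1

Derivation:
After press 1 at (0,4):
0 1 0 1 1
1 1 1 0 0
0 1 1 0 0
1 0 1 0 0
0 0 0 0 1

After press 2 at (0,3):
0 1 1 0 0
1 1 1 1 0
0 1 1 0 0
1 0 1 0 0
0 0 0 0 1

After press 3 at (1,3):
0 1 1 1 0
1 1 0 0 1
0 1 1 1 0
1 0 1 0 0
0 0 0 0 1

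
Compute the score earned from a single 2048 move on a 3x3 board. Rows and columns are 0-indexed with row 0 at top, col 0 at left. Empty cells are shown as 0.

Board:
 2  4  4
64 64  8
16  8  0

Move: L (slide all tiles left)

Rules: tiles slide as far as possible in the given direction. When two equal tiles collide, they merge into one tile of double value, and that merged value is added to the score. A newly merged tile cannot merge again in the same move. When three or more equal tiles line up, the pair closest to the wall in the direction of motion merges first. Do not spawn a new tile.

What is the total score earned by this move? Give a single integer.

Slide left:
row 0: [2, 4, 4] -> [2, 8, 0]  score +8 (running 8)
row 1: [64, 64, 8] -> [128, 8, 0]  score +128 (running 136)
row 2: [16, 8, 0] -> [16, 8, 0]  score +0 (running 136)
Board after move:
  2   8   0
128   8   0
 16   8   0

Answer: 136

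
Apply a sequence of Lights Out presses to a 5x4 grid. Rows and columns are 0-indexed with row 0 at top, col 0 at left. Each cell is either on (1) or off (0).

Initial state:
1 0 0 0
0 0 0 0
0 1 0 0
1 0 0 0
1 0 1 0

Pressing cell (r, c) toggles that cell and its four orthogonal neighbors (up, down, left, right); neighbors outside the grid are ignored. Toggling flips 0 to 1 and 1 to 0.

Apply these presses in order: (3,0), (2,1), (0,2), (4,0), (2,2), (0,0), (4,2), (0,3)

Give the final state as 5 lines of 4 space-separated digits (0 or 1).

After press 1 at (3,0):
1 0 0 0
0 0 0 0
1 1 0 0
0 1 0 0
0 0 1 0

After press 2 at (2,1):
1 0 0 0
0 1 0 0
0 0 1 0
0 0 0 0
0 0 1 0

After press 3 at (0,2):
1 1 1 1
0 1 1 0
0 0 1 0
0 0 0 0
0 0 1 0

After press 4 at (4,0):
1 1 1 1
0 1 1 0
0 0 1 0
1 0 0 0
1 1 1 0

After press 5 at (2,2):
1 1 1 1
0 1 0 0
0 1 0 1
1 0 1 0
1 1 1 0

After press 6 at (0,0):
0 0 1 1
1 1 0 0
0 1 0 1
1 0 1 0
1 1 1 0

After press 7 at (4,2):
0 0 1 1
1 1 0 0
0 1 0 1
1 0 0 0
1 0 0 1

After press 8 at (0,3):
0 0 0 0
1 1 0 1
0 1 0 1
1 0 0 0
1 0 0 1

Answer: 0 0 0 0
1 1 0 1
0 1 0 1
1 0 0 0
1 0 0 1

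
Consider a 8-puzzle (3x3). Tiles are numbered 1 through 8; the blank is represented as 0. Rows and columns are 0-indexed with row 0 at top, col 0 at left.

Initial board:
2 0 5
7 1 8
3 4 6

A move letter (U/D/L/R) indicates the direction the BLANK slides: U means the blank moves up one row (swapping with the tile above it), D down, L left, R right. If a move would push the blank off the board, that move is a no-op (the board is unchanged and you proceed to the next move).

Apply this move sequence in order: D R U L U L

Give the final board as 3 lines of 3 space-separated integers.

After move 1 (D):
2 1 5
7 0 8
3 4 6

After move 2 (R):
2 1 5
7 8 0
3 4 6

After move 3 (U):
2 1 0
7 8 5
3 4 6

After move 4 (L):
2 0 1
7 8 5
3 4 6

After move 5 (U):
2 0 1
7 8 5
3 4 6

After move 6 (L):
0 2 1
7 8 5
3 4 6

Answer: 0 2 1
7 8 5
3 4 6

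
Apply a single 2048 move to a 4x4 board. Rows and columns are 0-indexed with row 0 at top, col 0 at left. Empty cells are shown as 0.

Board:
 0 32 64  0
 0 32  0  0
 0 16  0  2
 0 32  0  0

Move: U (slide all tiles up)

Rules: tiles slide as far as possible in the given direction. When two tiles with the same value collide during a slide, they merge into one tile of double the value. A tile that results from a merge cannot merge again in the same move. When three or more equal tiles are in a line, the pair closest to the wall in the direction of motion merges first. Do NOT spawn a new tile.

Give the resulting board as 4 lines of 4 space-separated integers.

Slide up:
col 0: [0, 0, 0, 0] -> [0, 0, 0, 0]
col 1: [32, 32, 16, 32] -> [64, 16, 32, 0]
col 2: [64, 0, 0, 0] -> [64, 0, 0, 0]
col 3: [0, 0, 2, 0] -> [2, 0, 0, 0]

Answer:  0 64 64  2
 0 16  0  0
 0 32  0  0
 0  0  0  0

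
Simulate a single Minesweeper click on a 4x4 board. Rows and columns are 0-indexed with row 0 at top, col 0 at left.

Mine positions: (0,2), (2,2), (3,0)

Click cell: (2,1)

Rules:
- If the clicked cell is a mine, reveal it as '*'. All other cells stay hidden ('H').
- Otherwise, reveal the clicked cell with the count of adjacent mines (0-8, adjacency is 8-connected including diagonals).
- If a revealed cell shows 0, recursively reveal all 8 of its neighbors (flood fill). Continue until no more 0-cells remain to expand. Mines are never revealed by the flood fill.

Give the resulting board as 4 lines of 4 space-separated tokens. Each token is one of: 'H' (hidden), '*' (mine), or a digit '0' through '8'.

H H H H
H H H H
H 2 H H
H H H H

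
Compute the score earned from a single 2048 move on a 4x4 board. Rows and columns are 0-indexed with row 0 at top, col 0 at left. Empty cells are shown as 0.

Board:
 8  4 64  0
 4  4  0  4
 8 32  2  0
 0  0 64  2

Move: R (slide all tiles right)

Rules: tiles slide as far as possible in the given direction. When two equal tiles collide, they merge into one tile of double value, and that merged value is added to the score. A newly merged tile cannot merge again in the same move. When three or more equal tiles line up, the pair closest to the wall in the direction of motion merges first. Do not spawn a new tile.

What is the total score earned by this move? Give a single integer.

Answer: 8

Derivation:
Slide right:
row 0: [8, 4, 64, 0] -> [0, 8, 4, 64]  score +0 (running 0)
row 1: [4, 4, 0, 4] -> [0, 0, 4, 8]  score +8 (running 8)
row 2: [8, 32, 2, 0] -> [0, 8, 32, 2]  score +0 (running 8)
row 3: [0, 0, 64, 2] -> [0, 0, 64, 2]  score +0 (running 8)
Board after move:
 0  8  4 64
 0  0  4  8
 0  8 32  2
 0  0 64  2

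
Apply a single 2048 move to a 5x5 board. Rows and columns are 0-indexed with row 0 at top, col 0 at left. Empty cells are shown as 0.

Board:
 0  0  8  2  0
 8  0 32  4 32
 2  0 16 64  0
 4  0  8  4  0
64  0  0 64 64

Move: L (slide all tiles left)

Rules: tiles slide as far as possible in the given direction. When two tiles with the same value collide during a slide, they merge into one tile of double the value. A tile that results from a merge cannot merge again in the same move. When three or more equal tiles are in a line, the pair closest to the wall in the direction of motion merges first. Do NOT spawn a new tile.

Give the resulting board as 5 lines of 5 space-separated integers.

Slide left:
row 0: [0, 0, 8, 2, 0] -> [8, 2, 0, 0, 0]
row 1: [8, 0, 32, 4, 32] -> [8, 32, 4, 32, 0]
row 2: [2, 0, 16, 64, 0] -> [2, 16, 64, 0, 0]
row 3: [4, 0, 8, 4, 0] -> [4, 8, 4, 0, 0]
row 4: [64, 0, 0, 64, 64] -> [128, 64, 0, 0, 0]

Answer:   8   2   0   0   0
  8  32   4  32   0
  2  16  64   0   0
  4   8   4   0   0
128  64   0   0   0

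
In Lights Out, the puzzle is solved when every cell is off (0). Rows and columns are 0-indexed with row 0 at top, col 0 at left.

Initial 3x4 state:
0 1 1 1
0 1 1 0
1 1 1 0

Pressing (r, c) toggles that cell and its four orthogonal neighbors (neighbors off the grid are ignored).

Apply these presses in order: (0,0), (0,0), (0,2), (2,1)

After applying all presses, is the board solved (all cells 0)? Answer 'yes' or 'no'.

After press 1 at (0,0):
1 0 1 1
1 1 1 0
1 1 1 0

After press 2 at (0,0):
0 1 1 1
0 1 1 0
1 1 1 0

After press 3 at (0,2):
0 0 0 0
0 1 0 0
1 1 1 0

After press 4 at (2,1):
0 0 0 0
0 0 0 0
0 0 0 0

Lights still on: 0

Answer: yes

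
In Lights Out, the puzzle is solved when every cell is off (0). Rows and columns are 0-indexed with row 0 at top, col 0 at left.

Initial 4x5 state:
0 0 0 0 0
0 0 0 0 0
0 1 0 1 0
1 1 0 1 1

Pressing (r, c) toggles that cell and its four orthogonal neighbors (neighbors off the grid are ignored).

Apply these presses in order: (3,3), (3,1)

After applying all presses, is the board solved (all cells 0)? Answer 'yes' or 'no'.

After press 1 at (3,3):
0 0 0 0 0
0 0 0 0 0
0 1 0 0 0
1 1 1 0 0

After press 2 at (3,1):
0 0 0 0 0
0 0 0 0 0
0 0 0 0 0
0 0 0 0 0

Lights still on: 0

Answer: yes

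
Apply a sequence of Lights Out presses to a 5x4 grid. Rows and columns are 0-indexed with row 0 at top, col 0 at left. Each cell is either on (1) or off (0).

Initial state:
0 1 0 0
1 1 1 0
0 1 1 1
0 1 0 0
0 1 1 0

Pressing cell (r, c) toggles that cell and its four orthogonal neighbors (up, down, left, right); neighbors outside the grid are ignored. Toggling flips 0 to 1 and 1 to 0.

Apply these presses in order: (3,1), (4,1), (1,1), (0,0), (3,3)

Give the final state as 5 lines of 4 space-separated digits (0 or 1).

After press 1 at (3,1):
0 1 0 0
1 1 1 0
0 0 1 1
1 0 1 0
0 0 1 0

After press 2 at (4,1):
0 1 0 0
1 1 1 0
0 0 1 1
1 1 1 0
1 1 0 0

After press 3 at (1,1):
0 0 0 0
0 0 0 0
0 1 1 1
1 1 1 0
1 1 0 0

After press 4 at (0,0):
1 1 0 0
1 0 0 0
0 1 1 1
1 1 1 0
1 1 0 0

After press 5 at (3,3):
1 1 0 0
1 0 0 0
0 1 1 0
1 1 0 1
1 1 0 1

Answer: 1 1 0 0
1 0 0 0
0 1 1 0
1 1 0 1
1 1 0 1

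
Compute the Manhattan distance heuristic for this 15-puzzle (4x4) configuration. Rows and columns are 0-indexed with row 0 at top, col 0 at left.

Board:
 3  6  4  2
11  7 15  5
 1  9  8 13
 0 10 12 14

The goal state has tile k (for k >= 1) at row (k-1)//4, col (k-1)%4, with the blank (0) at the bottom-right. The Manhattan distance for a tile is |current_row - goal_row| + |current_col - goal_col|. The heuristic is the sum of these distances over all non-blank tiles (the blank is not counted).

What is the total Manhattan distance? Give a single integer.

Tile 3: at (0,0), goal (0,2), distance |0-0|+|0-2| = 2
Tile 6: at (0,1), goal (1,1), distance |0-1|+|1-1| = 1
Tile 4: at (0,2), goal (0,3), distance |0-0|+|2-3| = 1
Tile 2: at (0,3), goal (0,1), distance |0-0|+|3-1| = 2
Tile 11: at (1,0), goal (2,2), distance |1-2|+|0-2| = 3
Tile 7: at (1,1), goal (1,2), distance |1-1|+|1-2| = 1
Tile 15: at (1,2), goal (3,2), distance |1-3|+|2-2| = 2
Tile 5: at (1,3), goal (1,0), distance |1-1|+|3-0| = 3
Tile 1: at (2,0), goal (0,0), distance |2-0|+|0-0| = 2
Tile 9: at (2,1), goal (2,0), distance |2-2|+|1-0| = 1
Tile 8: at (2,2), goal (1,3), distance |2-1|+|2-3| = 2
Tile 13: at (2,3), goal (3,0), distance |2-3|+|3-0| = 4
Tile 10: at (3,1), goal (2,1), distance |3-2|+|1-1| = 1
Tile 12: at (3,2), goal (2,3), distance |3-2|+|2-3| = 2
Tile 14: at (3,3), goal (3,1), distance |3-3|+|3-1| = 2
Sum: 2 + 1 + 1 + 2 + 3 + 1 + 2 + 3 + 2 + 1 + 2 + 4 + 1 + 2 + 2 = 29

Answer: 29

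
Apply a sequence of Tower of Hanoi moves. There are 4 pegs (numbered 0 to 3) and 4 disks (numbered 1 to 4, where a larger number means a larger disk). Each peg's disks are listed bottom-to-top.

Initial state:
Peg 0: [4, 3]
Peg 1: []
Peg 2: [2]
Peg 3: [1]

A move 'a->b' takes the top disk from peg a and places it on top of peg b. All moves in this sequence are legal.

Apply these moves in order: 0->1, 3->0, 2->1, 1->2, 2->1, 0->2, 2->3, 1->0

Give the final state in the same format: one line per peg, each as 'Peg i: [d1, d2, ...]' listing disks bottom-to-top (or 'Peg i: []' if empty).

After move 1 (0->1):
Peg 0: [4]
Peg 1: [3]
Peg 2: [2]
Peg 3: [1]

After move 2 (3->0):
Peg 0: [4, 1]
Peg 1: [3]
Peg 2: [2]
Peg 3: []

After move 3 (2->1):
Peg 0: [4, 1]
Peg 1: [3, 2]
Peg 2: []
Peg 3: []

After move 4 (1->2):
Peg 0: [4, 1]
Peg 1: [3]
Peg 2: [2]
Peg 3: []

After move 5 (2->1):
Peg 0: [4, 1]
Peg 1: [3, 2]
Peg 2: []
Peg 3: []

After move 6 (0->2):
Peg 0: [4]
Peg 1: [3, 2]
Peg 2: [1]
Peg 3: []

After move 7 (2->3):
Peg 0: [4]
Peg 1: [3, 2]
Peg 2: []
Peg 3: [1]

After move 8 (1->0):
Peg 0: [4, 2]
Peg 1: [3]
Peg 2: []
Peg 3: [1]

Answer: Peg 0: [4, 2]
Peg 1: [3]
Peg 2: []
Peg 3: [1]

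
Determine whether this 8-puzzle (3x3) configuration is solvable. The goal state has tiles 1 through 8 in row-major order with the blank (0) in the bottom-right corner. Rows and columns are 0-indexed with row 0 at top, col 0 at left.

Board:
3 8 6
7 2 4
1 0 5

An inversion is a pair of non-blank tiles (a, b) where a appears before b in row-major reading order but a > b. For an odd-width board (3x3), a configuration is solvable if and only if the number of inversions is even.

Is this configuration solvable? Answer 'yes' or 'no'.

Inversions (pairs i<j in row-major order where tile[i] > tile[j] > 0): 18
18 is even, so the puzzle is solvable.

Answer: yes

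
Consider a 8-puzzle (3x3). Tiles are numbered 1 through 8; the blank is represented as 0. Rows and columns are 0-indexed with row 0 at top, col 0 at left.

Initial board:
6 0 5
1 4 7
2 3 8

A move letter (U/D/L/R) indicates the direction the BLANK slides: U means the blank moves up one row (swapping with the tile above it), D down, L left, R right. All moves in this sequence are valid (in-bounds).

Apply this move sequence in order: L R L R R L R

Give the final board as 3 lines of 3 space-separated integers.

Answer: 6 5 0
1 4 7
2 3 8

Derivation:
After move 1 (L):
0 6 5
1 4 7
2 3 8

After move 2 (R):
6 0 5
1 4 7
2 3 8

After move 3 (L):
0 6 5
1 4 7
2 3 8

After move 4 (R):
6 0 5
1 4 7
2 3 8

After move 5 (R):
6 5 0
1 4 7
2 3 8

After move 6 (L):
6 0 5
1 4 7
2 3 8

After move 7 (R):
6 5 0
1 4 7
2 3 8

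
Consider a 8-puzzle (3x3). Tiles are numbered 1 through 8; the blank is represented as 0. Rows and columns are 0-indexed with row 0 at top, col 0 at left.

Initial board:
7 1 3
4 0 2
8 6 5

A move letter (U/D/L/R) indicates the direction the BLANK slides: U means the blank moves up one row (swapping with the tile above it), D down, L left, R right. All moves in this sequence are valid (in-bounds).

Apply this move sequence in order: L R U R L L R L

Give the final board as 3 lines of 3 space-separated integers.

After move 1 (L):
7 1 3
0 4 2
8 6 5

After move 2 (R):
7 1 3
4 0 2
8 6 5

After move 3 (U):
7 0 3
4 1 2
8 6 5

After move 4 (R):
7 3 0
4 1 2
8 6 5

After move 5 (L):
7 0 3
4 1 2
8 6 5

After move 6 (L):
0 7 3
4 1 2
8 6 5

After move 7 (R):
7 0 3
4 1 2
8 6 5

After move 8 (L):
0 7 3
4 1 2
8 6 5

Answer: 0 7 3
4 1 2
8 6 5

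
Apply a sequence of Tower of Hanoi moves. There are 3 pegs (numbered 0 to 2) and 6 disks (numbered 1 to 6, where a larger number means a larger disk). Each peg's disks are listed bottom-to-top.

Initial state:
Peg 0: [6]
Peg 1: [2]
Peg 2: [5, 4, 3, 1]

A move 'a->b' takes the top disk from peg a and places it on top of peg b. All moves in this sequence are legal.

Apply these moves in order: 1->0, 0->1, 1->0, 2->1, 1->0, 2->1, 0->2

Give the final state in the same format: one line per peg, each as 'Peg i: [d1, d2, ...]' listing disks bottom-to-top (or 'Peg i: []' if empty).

Answer: Peg 0: [6, 2]
Peg 1: [3]
Peg 2: [5, 4, 1]

Derivation:
After move 1 (1->0):
Peg 0: [6, 2]
Peg 1: []
Peg 2: [5, 4, 3, 1]

After move 2 (0->1):
Peg 0: [6]
Peg 1: [2]
Peg 2: [5, 4, 3, 1]

After move 3 (1->0):
Peg 0: [6, 2]
Peg 1: []
Peg 2: [5, 4, 3, 1]

After move 4 (2->1):
Peg 0: [6, 2]
Peg 1: [1]
Peg 2: [5, 4, 3]

After move 5 (1->0):
Peg 0: [6, 2, 1]
Peg 1: []
Peg 2: [5, 4, 3]

After move 6 (2->1):
Peg 0: [6, 2, 1]
Peg 1: [3]
Peg 2: [5, 4]

After move 7 (0->2):
Peg 0: [6, 2]
Peg 1: [3]
Peg 2: [5, 4, 1]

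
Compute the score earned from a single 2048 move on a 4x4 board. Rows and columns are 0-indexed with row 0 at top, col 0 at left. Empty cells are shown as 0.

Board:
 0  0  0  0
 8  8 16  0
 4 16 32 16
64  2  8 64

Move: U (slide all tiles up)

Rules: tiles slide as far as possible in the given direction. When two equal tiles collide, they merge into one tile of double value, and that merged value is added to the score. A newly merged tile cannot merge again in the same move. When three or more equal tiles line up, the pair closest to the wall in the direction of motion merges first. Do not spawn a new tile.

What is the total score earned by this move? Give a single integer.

Slide up:
col 0: [0, 8, 4, 64] -> [8, 4, 64, 0]  score +0 (running 0)
col 1: [0, 8, 16, 2] -> [8, 16, 2, 0]  score +0 (running 0)
col 2: [0, 16, 32, 8] -> [16, 32, 8, 0]  score +0 (running 0)
col 3: [0, 0, 16, 64] -> [16, 64, 0, 0]  score +0 (running 0)
Board after move:
 8  8 16 16
 4 16 32 64
64  2  8  0
 0  0  0  0

Answer: 0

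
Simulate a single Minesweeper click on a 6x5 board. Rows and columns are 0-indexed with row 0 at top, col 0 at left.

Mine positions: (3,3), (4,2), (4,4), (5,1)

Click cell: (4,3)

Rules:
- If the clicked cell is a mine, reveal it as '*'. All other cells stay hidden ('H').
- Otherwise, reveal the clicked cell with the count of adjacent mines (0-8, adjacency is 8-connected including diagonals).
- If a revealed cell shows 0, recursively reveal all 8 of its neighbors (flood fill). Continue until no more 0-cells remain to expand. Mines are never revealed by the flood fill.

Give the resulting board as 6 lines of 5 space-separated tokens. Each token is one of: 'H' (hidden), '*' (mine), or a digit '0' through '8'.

H H H H H
H H H H H
H H H H H
H H H H H
H H H 3 H
H H H H H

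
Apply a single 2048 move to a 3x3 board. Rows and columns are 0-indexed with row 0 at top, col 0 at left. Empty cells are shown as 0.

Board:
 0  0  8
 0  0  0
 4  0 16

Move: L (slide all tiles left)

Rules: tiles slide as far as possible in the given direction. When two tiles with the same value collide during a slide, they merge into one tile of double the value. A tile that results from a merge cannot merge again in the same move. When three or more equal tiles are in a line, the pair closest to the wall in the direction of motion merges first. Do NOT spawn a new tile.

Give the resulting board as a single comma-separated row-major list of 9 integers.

Answer: 8, 0, 0, 0, 0, 0, 4, 16, 0

Derivation:
Slide left:
row 0: [0, 0, 8] -> [8, 0, 0]
row 1: [0, 0, 0] -> [0, 0, 0]
row 2: [4, 0, 16] -> [4, 16, 0]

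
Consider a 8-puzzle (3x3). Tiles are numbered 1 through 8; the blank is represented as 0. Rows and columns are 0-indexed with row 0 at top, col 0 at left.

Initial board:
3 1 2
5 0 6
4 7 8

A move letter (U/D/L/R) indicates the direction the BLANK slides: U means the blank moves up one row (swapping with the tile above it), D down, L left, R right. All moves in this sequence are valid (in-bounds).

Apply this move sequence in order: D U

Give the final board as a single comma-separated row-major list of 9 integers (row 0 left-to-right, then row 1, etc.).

After move 1 (D):
3 1 2
5 7 6
4 0 8

After move 2 (U):
3 1 2
5 0 6
4 7 8

Answer: 3, 1, 2, 5, 0, 6, 4, 7, 8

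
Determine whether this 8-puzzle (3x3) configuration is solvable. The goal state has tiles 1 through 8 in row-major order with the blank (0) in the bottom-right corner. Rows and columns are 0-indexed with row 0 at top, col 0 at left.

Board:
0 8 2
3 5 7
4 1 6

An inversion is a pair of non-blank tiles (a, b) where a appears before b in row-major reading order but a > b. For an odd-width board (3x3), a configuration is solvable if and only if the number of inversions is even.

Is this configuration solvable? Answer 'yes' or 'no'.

Answer: no

Derivation:
Inversions (pairs i<j in row-major order where tile[i] > tile[j] > 0): 15
15 is odd, so the puzzle is not solvable.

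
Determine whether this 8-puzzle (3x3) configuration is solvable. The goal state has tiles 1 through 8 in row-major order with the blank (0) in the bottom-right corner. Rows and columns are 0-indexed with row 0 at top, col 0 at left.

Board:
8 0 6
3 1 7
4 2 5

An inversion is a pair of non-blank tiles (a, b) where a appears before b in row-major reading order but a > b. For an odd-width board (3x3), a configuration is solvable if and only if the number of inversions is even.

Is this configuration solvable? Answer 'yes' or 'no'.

Answer: yes

Derivation:
Inversions (pairs i<j in row-major order where tile[i] > tile[j] > 0): 18
18 is even, so the puzzle is solvable.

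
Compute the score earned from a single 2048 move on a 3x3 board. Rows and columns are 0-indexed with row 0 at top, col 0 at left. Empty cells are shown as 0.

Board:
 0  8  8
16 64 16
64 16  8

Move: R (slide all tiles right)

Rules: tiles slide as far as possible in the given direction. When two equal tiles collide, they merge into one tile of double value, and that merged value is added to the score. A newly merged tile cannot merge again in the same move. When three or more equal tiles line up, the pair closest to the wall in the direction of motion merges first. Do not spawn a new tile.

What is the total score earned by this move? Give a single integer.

Slide right:
row 0: [0, 8, 8] -> [0, 0, 16]  score +16 (running 16)
row 1: [16, 64, 16] -> [16, 64, 16]  score +0 (running 16)
row 2: [64, 16, 8] -> [64, 16, 8]  score +0 (running 16)
Board after move:
 0  0 16
16 64 16
64 16  8

Answer: 16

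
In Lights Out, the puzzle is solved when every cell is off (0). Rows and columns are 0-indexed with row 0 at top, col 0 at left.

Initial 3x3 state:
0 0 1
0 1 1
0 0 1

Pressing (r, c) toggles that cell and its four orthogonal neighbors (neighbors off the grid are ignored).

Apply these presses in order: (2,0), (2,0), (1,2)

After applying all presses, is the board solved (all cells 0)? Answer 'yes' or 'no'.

After press 1 at (2,0):
0 0 1
1 1 1
1 1 1

After press 2 at (2,0):
0 0 1
0 1 1
0 0 1

After press 3 at (1,2):
0 0 0
0 0 0
0 0 0

Lights still on: 0

Answer: yes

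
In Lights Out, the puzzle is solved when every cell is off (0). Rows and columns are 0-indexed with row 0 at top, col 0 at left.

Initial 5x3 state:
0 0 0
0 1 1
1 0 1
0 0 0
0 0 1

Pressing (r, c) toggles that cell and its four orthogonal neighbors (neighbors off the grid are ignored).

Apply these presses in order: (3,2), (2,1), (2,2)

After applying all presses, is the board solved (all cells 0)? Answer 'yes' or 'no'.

After press 1 at (3,2):
0 0 0
0 1 1
1 0 0
0 1 1
0 0 0

After press 2 at (2,1):
0 0 0
0 0 1
0 1 1
0 0 1
0 0 0

After press 3 at (2,2):
0 0 0
0 0 0
0 0 0
0 0 0
0 0 0

Lights still on: 0

Answer: yes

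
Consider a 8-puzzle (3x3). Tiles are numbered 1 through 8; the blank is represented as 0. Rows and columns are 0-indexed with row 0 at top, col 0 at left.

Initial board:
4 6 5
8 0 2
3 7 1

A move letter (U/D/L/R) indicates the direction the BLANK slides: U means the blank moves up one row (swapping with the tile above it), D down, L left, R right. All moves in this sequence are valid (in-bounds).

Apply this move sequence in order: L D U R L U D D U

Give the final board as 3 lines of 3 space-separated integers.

Answer: 4 6 5
0 8 2
3 7 1

Derivation:
After move 1 (L):
4 6 5
0 8 2
3 7 1

After move 2 (D):
4 6 5
3 8 2
0 7 1

After move 3 (U):
4 6 5
0 8 2
3 7 1

After move 4 (R):
4 6 5
8 0 2
3 7 1

After move 5 (L):
4 6 5
0 8 2
3 7 1

After move 6 (U):
0 6 5
4 8 2
3 7 1

After move 7 (D):
4 6 5
0 8 2
3 7 1

After move 8 (D):
4 6 5
3 8 2
0 7 1

After move 9 (U):
4 6 5
0 8 2
3 7 1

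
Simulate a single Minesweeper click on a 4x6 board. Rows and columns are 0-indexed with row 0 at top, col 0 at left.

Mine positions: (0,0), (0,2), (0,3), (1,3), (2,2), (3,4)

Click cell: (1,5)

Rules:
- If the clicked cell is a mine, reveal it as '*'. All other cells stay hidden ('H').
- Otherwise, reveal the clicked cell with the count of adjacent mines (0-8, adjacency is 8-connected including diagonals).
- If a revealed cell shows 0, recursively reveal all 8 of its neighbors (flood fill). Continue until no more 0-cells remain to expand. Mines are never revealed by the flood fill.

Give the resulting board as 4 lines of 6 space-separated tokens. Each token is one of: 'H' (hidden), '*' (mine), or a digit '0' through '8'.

H H H H 2 0
H H H H 2 0
H H H H 2 1
H H H H H H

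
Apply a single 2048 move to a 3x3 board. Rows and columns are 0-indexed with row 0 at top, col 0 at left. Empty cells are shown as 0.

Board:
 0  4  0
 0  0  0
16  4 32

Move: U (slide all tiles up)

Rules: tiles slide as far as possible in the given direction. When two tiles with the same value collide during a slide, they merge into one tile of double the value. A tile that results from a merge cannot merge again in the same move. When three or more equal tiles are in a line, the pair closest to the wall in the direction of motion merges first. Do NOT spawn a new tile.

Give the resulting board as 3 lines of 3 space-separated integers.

Slide up:
col 0: [0, 0, 16] -> [16, 0, 0]
col 1: [4, 0, 4] -> [8, 0, 0]
col 2: [0, 0, 32] -> [32, 0, 0]

Answer: 16  8 32
 0  0  0
 0  0  0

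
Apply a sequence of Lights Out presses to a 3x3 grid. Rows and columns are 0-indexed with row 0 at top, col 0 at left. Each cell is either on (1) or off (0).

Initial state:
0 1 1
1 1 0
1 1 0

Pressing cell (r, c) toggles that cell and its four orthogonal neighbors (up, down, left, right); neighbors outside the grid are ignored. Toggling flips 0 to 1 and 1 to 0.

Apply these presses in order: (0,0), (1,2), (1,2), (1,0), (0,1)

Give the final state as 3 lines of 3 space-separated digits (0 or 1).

Answer: 1 1 0
1 1 0
0 1 0

Derivation:
After press 1 at (0,0):
1 0 1
0 1 0
1 1 0

After press 2 at (1,2):
1 0 0
0 0 1
1 1 1

After press 3 at (1,2):
1 0 1
0 1 0
1 1 0

After press 4 at (1,0):
0 0 1
1 0 0
0 1 0

After press 5 at (0,1):
1 1 0
1 1 0
0 1 0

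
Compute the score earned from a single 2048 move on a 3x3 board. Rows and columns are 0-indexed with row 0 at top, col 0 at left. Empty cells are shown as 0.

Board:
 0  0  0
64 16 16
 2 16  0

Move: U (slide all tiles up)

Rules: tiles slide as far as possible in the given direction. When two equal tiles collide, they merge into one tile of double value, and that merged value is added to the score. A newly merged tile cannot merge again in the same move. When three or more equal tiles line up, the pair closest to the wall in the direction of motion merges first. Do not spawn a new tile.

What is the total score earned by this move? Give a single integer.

Answer: 32

Derivation:
Slide up:
col 0: [0, 64, 2] -> [64, 2, 0]  score +0 (running 0)
col 1: [0, 16, 16] -> [32, 0, 0]  score +32 (running 32)
col 2: [0, 16, 0] -> [16, 0, 0]  score +0 (running 32)
Board after move:
64 32 16
 2  0  0
 0  0  0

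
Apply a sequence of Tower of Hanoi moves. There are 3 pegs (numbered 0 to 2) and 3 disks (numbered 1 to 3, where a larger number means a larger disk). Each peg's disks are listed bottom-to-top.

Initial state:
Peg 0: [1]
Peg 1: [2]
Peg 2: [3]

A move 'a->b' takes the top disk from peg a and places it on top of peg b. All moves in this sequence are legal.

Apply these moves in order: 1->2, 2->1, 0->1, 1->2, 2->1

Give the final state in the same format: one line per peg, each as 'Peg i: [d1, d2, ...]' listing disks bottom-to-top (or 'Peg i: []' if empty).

Answer: Peg 0: []
Peg 1: [2, 1]
Peg 2: [3]

Derivation:
After move 1 (1->2):
Peg 0: [1]
Peg 1: []
Peg 2: [3, 2]

After move 2 (2->1):
Peg 0: [1]
Peg 1: [2]
Peg 2: [3]

After move 3 (0->1):
Peg 0: []
Peg 1: [2, 1]
Peg 2: [3]

After move 4 (1->2):
Peg 0: []
Peg 1: [2]
Peg 2: [3, 1]

After move 5 (2->1):
Peg 0: []
Peg 1: [2, 1]
Peg 2: [3]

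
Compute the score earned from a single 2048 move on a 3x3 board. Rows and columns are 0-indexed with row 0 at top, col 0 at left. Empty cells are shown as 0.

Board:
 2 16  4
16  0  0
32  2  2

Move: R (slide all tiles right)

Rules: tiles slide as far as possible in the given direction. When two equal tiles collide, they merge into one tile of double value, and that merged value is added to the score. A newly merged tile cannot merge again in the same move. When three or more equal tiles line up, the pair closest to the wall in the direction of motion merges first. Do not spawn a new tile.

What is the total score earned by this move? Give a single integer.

Answer: 4

Derivation:
Slide right:
row 0: [2, 16, 4] -> [2, 16, 4]  score +0 (running 0)
row 1: [16, 0, 0] -> [0, 0, 16]  score +0 (running 0)
row 2: [32, 2, 2] -> [0, 32, 4]  score +4 (running 4)
Board after move:
 2 16  4
 0  0 16
 0 32  4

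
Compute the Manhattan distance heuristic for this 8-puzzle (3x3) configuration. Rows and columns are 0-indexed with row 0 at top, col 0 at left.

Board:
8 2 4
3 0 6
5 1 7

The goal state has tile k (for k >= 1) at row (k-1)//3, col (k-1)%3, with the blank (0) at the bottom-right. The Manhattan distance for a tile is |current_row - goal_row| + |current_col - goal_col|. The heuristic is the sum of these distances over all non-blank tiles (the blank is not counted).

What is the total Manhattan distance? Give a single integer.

Answer: 16

Derivation:
Tile 8: (0,0)->(2,1) = 3
Tile 2: (0,1)->(0,1) = 0
Tile 4: (0,2)->(1,0) = 3
Tile 3: (1,0)->(0,2) = 3
Tile 6: (1,2)->(1,2) = 0
Tile 5: (2,0)->(1,1) = 2
Tile 1: (2,1)->(0,0) = 3
Tile 7: (2,2)->(2,0) = 2
Sum: 3 + 0 + 3 + 3 + 0 + 2 + 3 + 2 = 16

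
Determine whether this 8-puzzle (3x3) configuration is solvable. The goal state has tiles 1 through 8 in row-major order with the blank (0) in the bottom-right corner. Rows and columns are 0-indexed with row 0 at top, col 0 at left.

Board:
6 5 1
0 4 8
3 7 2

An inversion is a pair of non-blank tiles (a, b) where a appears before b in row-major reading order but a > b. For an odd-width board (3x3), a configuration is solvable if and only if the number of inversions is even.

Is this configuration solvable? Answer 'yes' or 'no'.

Answer: yes

Derivation:
Inversions (pairs i<j in row-major order where tile[i] > tile[j] > 0): 16
16 is even, so the puzzle is solvable.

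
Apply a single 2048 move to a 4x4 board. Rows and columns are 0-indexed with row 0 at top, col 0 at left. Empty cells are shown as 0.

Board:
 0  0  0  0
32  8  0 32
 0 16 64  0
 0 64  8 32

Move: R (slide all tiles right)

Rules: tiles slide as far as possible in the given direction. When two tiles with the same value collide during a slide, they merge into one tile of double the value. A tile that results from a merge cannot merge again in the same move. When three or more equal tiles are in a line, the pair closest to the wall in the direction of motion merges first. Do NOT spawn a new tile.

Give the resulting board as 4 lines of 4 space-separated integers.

Answer:  0  0  0  0
 0 32  8 32
 0  0 16 64
 0 64  8 32

Derivation:
Slide right:
row 0: [0, 0, 0, 0] -> [0, 0, 0, 0]
row 1: [32, 8, 0, 32] -> [0, 32, 8, 32]
row 2: [0, 16, 64, 0] -> [0, 0, 16, 64]
row 3: [0, 64, 8, 32] -> [0, 64, 8, 32]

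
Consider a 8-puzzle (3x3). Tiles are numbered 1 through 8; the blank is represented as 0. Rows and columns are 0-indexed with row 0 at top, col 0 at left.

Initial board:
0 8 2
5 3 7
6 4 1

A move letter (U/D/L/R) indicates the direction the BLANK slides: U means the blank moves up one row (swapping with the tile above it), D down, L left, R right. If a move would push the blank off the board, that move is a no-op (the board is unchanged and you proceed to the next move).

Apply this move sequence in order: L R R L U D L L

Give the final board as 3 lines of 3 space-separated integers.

After move 1 (L):
0 8 2
5 3 7
6 4 1

After move 2 (R):
8 0 2
5 3 7
6 4 1

After move 3 (R):
8 2 0
5 3 7
6 4 1

After move 4 (L):
8 0 2
5 3 7
6 4 1

After move 5 (U):
8 0 2
5 3 7
6 4 1

After move 6 (D):
8 3 2
5 0 7
6 4 1

After move 7 (L):
8 3 2
0 5 7
6 4 1

After move 8 (L):
8 3 2
0 5 7
6 4 1

Answer: 8 3 2
0 5 7
6 4 1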